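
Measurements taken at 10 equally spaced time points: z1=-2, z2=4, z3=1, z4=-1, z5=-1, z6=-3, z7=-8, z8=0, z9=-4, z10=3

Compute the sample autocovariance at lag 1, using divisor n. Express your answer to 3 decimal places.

Mean z̄ = (-2 + 4 + 1 − 1 − 1 − 3 − 8 + 0 − 4 + 3)/10 = -1.1000
Σ_{t=1}^{9}(z_t−z̄)(z_{t+1}−z̄) = -3.4100
γ_1 = -3.4100 / 10 = -0.341

-0.341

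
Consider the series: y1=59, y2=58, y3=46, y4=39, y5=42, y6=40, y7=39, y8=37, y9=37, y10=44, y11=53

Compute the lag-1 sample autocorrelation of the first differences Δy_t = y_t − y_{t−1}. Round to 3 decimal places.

0.376

First differences Δy: -1, -12, -7, 3, -2, -1, -2, 0, 7, 9
Mean of differences = -0.6000
Numerator Σ(Δy_t−Δȳ)(Δy_{t+1}−Δȳ) = 127.2400
Denominator Σ(Δy_t−Δȳ)² = 338.4000
r_1(Δy) = 127.2400 / 338.4000 = 0.376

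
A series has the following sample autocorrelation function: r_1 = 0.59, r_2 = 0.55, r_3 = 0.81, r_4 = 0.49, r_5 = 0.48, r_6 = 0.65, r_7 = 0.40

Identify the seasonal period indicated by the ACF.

The largest autocorrelation is r_3 = 0.81, with a weaker echo at lag 6 (0.65); the remaining lags stay at or below 0.59. The elevated value at lag 1 (0.59), dropping to 0.55 at lag 2, reflects decaying short-term dependence rather than seasonality.
The dominant spike at lag 3 indicates a seasonal period of 3.

3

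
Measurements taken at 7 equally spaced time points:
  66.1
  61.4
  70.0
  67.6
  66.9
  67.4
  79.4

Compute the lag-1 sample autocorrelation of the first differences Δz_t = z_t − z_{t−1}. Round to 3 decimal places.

-0.331

First differences Δz: -4.7, 8.6, -2.4, -0.7, 0.5, 12.0
Mean of differences = 2.2167
Numerator Σ(Δz_t−Δz̄)(Δz_{t+1}−Δz̄) = -71.9436
Denominator Σ(Δz_t−Δz̄)² = 217.0683
r_1(Δz) = -71.9436 / 217.0683 = -0.331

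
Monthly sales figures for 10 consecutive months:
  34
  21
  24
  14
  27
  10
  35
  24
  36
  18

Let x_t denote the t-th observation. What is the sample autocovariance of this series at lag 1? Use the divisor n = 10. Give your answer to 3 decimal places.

-32.779

Mean x̄ = (34 + 21 + 24 + 14 + 27 + 10 + 35 + 24 + 36 + 18)/10 = 24.3000
Σ_{t=1}^{9}(x_t−x̄)(x_{t+1}−x̄) = -327.7900
γ_1 = -327.7900 / 10 = -32.779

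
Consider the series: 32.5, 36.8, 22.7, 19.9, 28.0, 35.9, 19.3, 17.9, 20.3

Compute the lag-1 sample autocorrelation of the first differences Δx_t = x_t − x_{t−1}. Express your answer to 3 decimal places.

First differences Δx: 4.3, -14.1, -2.8, 8.1, 7.9, -16.6, -1.4, 2.4
Mean of differences = -1.5250
Numerator Σ(Δx_t−Δx̄)(Δx_{t+1}−Δx̄) = -122.2481
Denominator Σ(Δx_t−Δx̄)² = 617.8350
r_1(Δx) = -122.2481 / 617.8350 = -0.198

-0.198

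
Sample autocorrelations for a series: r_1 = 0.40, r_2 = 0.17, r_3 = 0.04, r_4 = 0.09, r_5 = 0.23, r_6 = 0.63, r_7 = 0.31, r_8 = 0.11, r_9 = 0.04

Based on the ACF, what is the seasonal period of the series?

The largest autocorrelation is r_6 = 0.63; the remaining lags stay at or below 0.40. The elevated value at lag 1 (0.40), dropping to 0.17 at lag 2, reflects decaying short-term dependence rather than seasonality.
The dominant spike at lag 6 indicates a seasonal period of 6.

6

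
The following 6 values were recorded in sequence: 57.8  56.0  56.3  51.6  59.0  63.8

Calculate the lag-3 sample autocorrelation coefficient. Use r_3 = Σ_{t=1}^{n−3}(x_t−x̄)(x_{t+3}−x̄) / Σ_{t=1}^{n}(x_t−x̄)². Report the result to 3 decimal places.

-0.144

Mean x̄ = (57.8 + 56.0 + 56.3 + 51.6 + 59.0 + 63.8)/6 = 57.4167
Deviations from mean: 0.3833, -1.4167, -1.1167, -5.8167, 1.5833, 6.3833
Σ(x_t−x̄)(x_{t+3}−x̄) = (-2.2297) + (-2.2431) + (-7.1281) = -11.6008
Denominator Σ(x_t−x̄)² = 80.4883
r_3 = -11.6008 / 80.4883 = -0.144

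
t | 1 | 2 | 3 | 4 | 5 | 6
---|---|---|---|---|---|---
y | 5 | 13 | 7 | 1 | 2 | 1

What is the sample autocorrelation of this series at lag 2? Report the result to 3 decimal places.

Mean ȳ = (5 + 13 + 7 + 1 + 2 + 1)/6 = 4.8333
Deviations from mean: 0.1667, 8.1667, 2.1667, -3.8333, -2.8333, -3.8333
Numerator Σ_{t=1}^{4}(y_t−ȳ)(y_{t+2}−ȳ) = -22.3889
Denominator Σ(y_t−ȳ)² = 108.8333
r_2 = -22.3889 / 108.8333 = -0.206

-0.206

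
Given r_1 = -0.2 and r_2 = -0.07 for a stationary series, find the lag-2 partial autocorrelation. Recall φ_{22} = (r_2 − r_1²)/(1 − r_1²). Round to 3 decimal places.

φ_{22} = (r_2 − r_1²) / (1 − r_1²)
r_1² = (-0.2)² = 0.04
Numerator = -0.07 − 0.0400 = -0.1100; denominator = 1 − 0.0400 = 0.9600
φ_{22} = -0.1100 / 0.9600 = -0.115

-0.115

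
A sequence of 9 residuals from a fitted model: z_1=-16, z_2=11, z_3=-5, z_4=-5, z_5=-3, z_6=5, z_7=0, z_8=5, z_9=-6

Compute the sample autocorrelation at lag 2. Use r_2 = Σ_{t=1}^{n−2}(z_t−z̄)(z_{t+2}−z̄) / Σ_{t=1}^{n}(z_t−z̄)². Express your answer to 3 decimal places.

0.045

Mean z̄ = (-16 + 11 − 5 − 5 − 3 + 5 + 0 + 5 − 6)/9 = -1.5556
Σ(z_t−z̄)(z_{t+2}−z̄) = (49.7531) + (-43.2469) + (4.9753) + (-22.5802) + (-2.2469) + (42.9753) + (-6.9136) = 22.7160
Denominator Σ(z_t−z̄)² = 500.2222
r_2 = 22.7160 / 500.2222 = 0.045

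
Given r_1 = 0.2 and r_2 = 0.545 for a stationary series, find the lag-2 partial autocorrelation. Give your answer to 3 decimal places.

φ_{22} = (r_2 − r_1²) / (1 − r_1²)
r_1² = (0.2)² = 0.04
Numerator = 0.545 − 0.0400 = 0.5050; denominator = 1 − 0.0400 = 0.9600
φ_{22} = 0.5050 / 0.9600 = 0.526

0.526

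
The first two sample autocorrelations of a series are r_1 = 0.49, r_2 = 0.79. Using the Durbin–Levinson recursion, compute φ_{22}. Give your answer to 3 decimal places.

0.724

φ_{22} = (r_2 − r_1²) / (1 − r_1²)
r_1² = (0.49)² = 0.2401
Numerator = 0.79 − 0.2401 = 0.5499; denominator = 1 − 0.2401 = 0.7599
φ_{22} = 0.5499 / 0.7599 = 0.724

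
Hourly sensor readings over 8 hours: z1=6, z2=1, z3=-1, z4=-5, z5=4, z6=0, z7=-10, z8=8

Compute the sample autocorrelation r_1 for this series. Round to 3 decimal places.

Mean z̄ = (6 + 1 − 1 − 5 + 4 + 0 − 10 + 8)/8 = 0.3750
Deviations from mean: 5.6250, 0.6250, -1.3750, -5.3750, 3.6250, -0.3750, -10.3750, 7.6250
Numerator Σ_{t=1}^{7}(z_t−z̄)(z_{t+1}−z̄) = -86.0156
Denominator Σ(z_t−z̄)² = 241.8750
r_1 = -86.0156 / 241.8750 = -0.356

-0.356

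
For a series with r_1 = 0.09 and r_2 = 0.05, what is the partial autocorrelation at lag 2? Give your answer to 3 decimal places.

φ_{22} = (r_2 − r_1²) / (1 − r_1²)
r_1² = (0.09)² = 0.0081
Numerator = 0.05 − 0.0081 = 0.0419; denominator = 1 − 0.0081 = 0.9919
φ_{22} = 0.0419 / 0.9919 = 0.042

0.042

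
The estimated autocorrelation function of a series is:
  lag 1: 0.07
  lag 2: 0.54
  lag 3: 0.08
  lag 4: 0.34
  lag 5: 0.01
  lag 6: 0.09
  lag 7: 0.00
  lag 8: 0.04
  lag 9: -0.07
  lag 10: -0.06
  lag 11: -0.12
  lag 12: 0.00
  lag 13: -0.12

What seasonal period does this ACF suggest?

2

The largest autocorrelation is r_2 = 0.54, with a weaker echo at lag 4 (0.34); the remaining lags stay at or below 0.09.
The dominant spike at lag 2 indicates a seasonal period of 2.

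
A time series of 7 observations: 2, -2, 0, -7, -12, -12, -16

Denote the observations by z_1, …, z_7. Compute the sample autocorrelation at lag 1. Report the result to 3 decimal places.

0.523

Mean z̄ = (2 − 2 + 0 − 7 − 12 − 12 − 16)/7 = -6.7143
Deviations from mean: 8.7143, 4.7143, 6.7143, -0.2857, -5.2857, -5.2857, -9.2857
Numerator Σ_{t=1}^{6}(z_t−z̄)(z_{t+1}−z̄) = 149.3469
Denominator Σ(z_t−z̄)² = 285.4286
r_1 = 149.3469 / 285.4286 = 0.523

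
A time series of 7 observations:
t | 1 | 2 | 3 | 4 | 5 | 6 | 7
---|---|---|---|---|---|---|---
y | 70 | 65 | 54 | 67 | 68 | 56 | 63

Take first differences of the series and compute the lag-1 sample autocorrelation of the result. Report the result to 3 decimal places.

First differences Δy: -5, -11, 13, 1, -12, 7
Mean of differences = -1.1667
Numerator Σ(Δy_t−Δȳ)(Δy_{t+1}−Δȳ) = -182.8611
Denominator Σ(Δy_t−Δȳ)² = 500.8333
r_1(Δy) = -182.8611 / 500.8333 = -0.365

-0.365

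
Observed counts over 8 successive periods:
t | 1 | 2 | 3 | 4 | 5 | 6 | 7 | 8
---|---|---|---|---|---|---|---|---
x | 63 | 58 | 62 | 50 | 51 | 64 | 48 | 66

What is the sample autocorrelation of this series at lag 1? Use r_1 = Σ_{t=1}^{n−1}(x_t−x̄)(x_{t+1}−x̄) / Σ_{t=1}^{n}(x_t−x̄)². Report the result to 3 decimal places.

-0.458

Mean x̄ = (63 + 58 + 62 + 50 + 51 + 64 + 48 + 66)/8 = 57.7500
Deviations from mean: 5.2500, 0.2500, 4.2500, -7.7500, -6.7500, 6.2500, -9.7500, 8.2500
Σ(x_t−x̄)(x_{t+1}−x̄) = (1.3125) + (1.0625) + (-32.9375) + (52.3125) + (-42.1875) + (-60.9375) + (-80.4375) = -161.8125
Denominator Σ(x_t−x̄)² = 353.5000
r_1 = -161.8125 / 353.5000 = -0.458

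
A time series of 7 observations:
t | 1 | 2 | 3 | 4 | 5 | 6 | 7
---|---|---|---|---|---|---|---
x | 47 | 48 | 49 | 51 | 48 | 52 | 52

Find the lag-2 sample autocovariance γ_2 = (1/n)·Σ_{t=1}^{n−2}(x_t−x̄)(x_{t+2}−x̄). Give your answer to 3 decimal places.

-0.032

Mean x̄ = (47 + 48 + 49 + 51 + 48 + 52 + 52)/7 = 49.5714
Σ_{t=1}^{5}(x_t−x̄)(x_{t+2}−x̄) = -0.2245
γ_2 = -0.2245 / 7 = -0.032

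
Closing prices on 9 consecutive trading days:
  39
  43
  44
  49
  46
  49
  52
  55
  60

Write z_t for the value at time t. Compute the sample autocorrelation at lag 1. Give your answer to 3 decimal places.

Mean z̄ = (39 + 43 + 44 + 49 + 46 + 49 + 52 + 55 + 60)/9 = 48.5556
Numerator Σ_{t=1}^{8}(z_t−z̄)(z_{t+1}−z̄) = 171.5802
Denominator Σ(z_t−z̄)² = 334.2222
r_1 = 171.5802 / 334.2222 = 0.513

0.513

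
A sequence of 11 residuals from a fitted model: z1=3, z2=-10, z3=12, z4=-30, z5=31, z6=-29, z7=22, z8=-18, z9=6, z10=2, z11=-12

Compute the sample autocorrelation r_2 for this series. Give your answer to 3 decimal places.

0.714

Mean z̄ = (3 − 10 + 12 − 30 + 31 − 29 + 22 − 18 + 6 + 2 − 12)/11 = -2.0909
Numerator Σ_{t=1}^{9}(z_t−z̄)(z_{t+2}−z̄) = 2784.7107
Denominator Σ(z_t−z̄)² = 3898.9091
r_2 = 2784.7107 / 3898.9091 = 0.714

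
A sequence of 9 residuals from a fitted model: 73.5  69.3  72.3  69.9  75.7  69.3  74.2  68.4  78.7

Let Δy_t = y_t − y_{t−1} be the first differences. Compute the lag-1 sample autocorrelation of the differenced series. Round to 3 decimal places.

First differences Δy: -4.2, 3.0, -2.4, 5.8, -6.4, 4.9, -5.8, 10.3
Mean of differences = 0.6500
Numerator Σ(Δy_t−Δȳ)(Δy_{t+1}−Δȳ) = -190.1975
Denominator Σ(Δy_t−Δȳ)² = 267.3600
r_1(Δy) = -190.1975 / 267.3600 = -0.711

-0.711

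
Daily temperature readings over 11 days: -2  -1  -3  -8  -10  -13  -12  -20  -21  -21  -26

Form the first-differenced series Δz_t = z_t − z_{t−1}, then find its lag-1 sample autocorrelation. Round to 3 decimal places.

First differences Δz: 1, -2, -5, -2, -3, 1, -8, -1, 0, -5
Mean of differences = -2.4000
Numerator Σ(Δz_t−Δz̄)(Δz_{t+1}−Δz̄) = -32.7600
Denominator Σ(Δz_t−Δz̄)² = 76.4000
r_1(Δz) = -32.7600 / 76.4000 = -0.429

-0.429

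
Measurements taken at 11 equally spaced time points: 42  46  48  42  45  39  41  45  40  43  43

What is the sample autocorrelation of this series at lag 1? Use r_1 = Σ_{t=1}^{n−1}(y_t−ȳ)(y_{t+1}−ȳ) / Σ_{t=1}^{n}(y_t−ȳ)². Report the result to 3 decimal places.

Mean ȳ = (42 + 46 + 48 + 42 + 45 + 39 + 41 + 45 + 40 + 43 + 43)/11 = 43.0909
Numerator Σ_{t=1}^{10}(y_t−ȳ)(y_{t+1}−ȳ) = -5.1901
Denominator Σ(y_t−ȳ)² = 72.9091
r_1 = -5.1901 / 72.9091 = -0.071

-0.071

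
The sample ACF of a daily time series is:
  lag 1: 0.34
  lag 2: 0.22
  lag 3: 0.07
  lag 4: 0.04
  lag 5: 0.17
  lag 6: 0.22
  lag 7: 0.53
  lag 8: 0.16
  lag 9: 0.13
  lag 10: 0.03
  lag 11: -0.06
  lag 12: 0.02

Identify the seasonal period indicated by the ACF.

The largest autocorrelation is r_7 = 0.53; the remaining lags stay at or below 0.34. The elevated value at lag 1 (0.34), dropping to 0.22 at lag 2, reflects decaying short-term dependence rather than seasonality.
The dominant spike at lag 7 indicates a seasonal period of 7.

7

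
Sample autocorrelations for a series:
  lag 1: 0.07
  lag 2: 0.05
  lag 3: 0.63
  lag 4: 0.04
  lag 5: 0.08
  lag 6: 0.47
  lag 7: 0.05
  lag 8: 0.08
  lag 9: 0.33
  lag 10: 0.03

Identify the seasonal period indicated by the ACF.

3

The largest autocorrelation is r_3 = 0.63, with weaker echoes at lags 6 (0.47) and 9 (0.33); the remaining lags stay at or below 0.08.
The dominant spike at lag 3 indicates a seasonal period of 3.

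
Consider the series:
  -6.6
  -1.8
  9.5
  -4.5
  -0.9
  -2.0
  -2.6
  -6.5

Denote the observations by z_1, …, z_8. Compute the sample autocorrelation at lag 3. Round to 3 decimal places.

Mean z̄ = (-6.6 − 1.8 + 9.5 − 4.5 − 0.9 − 2.0 − 2.6 − 6.5)/8 = -1.9250
Deviations from mean: -4.6750, 0.1250, 11.4250, -2.5750, 1.0250, -0.0750, -0.6750, -4.5750
Σ(z_t−z̄)(z_{t+3}−z̄) = (12.0381) + (0.1281) + (-0.8569) + (1.7381) + (-4.6894) = 8.3581
Denominator Σ(z_t−z̄)² = 181.4750
r_3 = 8.3581 / 181.4750 = 0.046

0.046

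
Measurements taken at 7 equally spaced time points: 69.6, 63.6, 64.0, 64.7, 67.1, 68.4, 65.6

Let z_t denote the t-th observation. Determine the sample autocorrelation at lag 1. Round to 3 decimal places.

-0.022

Mean z̄ = (69.6 + 63.6 + 64.0 + 64.7 + 67.1 + 68.4 + 65.6)/7 = 66.1429
Deviations from mean: 3.4571, -2.5429, -2.1429, -1.4429, 0.9571, 2.2571, -0.5429
Σ(z_t−z̄)(z_{t+1}−z̄) = (-8.7910) + (5.4490) + (3.0918) + (-1.3810) + (2.1604) + (-1.2253) = -0.6961
Denominator Σ(z_t−z̄)² = 31.3971
r_1 = -0.6961 / 31.3971 = -0.022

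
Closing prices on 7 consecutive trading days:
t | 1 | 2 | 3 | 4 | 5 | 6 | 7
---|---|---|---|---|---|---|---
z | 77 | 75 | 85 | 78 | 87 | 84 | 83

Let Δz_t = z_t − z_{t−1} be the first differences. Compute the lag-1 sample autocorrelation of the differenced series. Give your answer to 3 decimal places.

First differences Δz: -2, 10, -7, 9, -3, -1
Mean of differences = 1.0000
Numerator Σ(Δz_t−Δz̄)(Δz_{t+1}−Δz̄) = -187.0000
Denominator Σ(Δz_t−Δz̄)² = 238.0000
r_1(Δz) = -187.0000 / 238.0000 = -0.786

-0.786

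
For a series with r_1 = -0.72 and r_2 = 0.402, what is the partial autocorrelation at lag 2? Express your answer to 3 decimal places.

φ_{22} = (r_2 − r_1²) / (1 − r_1²)
r_1² = (-0.72)² = 0.5184
Numerator = 0.402 − 0.5184 = -0.1164; denominator = 1 − 0.5184 = 0.4816
φ_{22} = -0.1164 / 0.4816 = -0.242

-0.242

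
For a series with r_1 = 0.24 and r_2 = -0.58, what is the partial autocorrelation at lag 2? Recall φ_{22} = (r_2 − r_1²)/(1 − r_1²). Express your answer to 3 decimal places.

φ_{22} = (r_2 − r_1²) / (1 − r_1²)
r_1² = (0.24)² = 0.0576
Numerator = -0.58 − 0.0576 = -0.6376; denominator = 1 − 0.0576 = 0.9424
φ_{22} = -0.6376 / 0.9424 = -0.677

-0.677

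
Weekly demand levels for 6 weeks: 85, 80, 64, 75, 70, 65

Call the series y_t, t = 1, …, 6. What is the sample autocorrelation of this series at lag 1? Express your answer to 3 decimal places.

0.061

Mean ȳ = (85 + 80 + 64 + 75 + 70 + 65)/6 = 73.1667
Deviations from mean: 11.8333, 6.8333, -9.1667, 1.8333, -3.1667, -8.1667
Numerator Σ_{t=1}^{5}(y_t−ȳ)(y_{t+1}−ȳ) = 21.4722
Denominator Σ(y_t−ȳ)² = 350.8333
r_1 = 21.4722 / 350.8333 = 0.061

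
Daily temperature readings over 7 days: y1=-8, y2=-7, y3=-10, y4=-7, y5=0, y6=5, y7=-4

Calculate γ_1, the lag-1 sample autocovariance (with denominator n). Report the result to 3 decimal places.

Mean ȳ = (-8 − 7 − 10 − 7 + 0 + 5 − 4)/7 = -4.4286
Σ_{t=1}^{6}(y_t−ȳ)(y_{t+1}−ȳ) = 72.2449
γ_1 = 72.2449 / 7 = 10.321

10.321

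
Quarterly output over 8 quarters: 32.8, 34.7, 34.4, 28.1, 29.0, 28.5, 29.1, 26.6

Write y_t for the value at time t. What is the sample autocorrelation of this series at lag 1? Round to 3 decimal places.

0.470

Mean ȳ = (32.8 + 34.7 + 34.4 + 28.1 + 29.0 + 28.5 + 29.1 + 26.6)/8 = 30.4000
Numerator Σ_{t=1}^{7}(y_t−ȳ)(y_{t+1}−ȳ) = 31.6100
Denominator Σ(y_t−ȳ)² = 67.2400
r_1 = 31.6100 / 67.2400 = 0.470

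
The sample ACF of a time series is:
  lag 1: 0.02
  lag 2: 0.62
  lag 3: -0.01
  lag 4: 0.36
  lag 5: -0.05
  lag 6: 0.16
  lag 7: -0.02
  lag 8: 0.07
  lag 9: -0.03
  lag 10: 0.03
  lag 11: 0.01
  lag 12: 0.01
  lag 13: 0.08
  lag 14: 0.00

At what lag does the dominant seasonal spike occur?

2

The largest autocorrelation is r_2 = 0.62, with weaker echoes at lags 4 (0.36) and 6 (0.16); the remaining lags stay at or below 0.08.
The dominant spike at lag 2 indicates a seasonal period of 2.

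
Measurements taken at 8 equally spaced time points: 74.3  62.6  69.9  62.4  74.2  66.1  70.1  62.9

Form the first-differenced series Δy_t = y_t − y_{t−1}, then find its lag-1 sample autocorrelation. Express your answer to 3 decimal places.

-0.751

First differences Δy: -11.7, 7.3, -7.5, 11.8, -8.1, 4.0, -7.2
Mean of differences = -1.6286
Numerator Σ(Δy_t−Δȳ)(Δy_{t+1}−Δȳ) = -375.8780
Denominator Σ(Δy_t−Δȳ)² = 500.5543
r_1(Δy) = -375.8780 / 500.5543 = -0.751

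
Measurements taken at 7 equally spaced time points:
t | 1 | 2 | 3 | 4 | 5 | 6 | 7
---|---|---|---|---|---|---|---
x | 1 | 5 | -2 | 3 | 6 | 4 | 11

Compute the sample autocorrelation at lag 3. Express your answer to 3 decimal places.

Mean x̄ = (1 + 5 − 2 + 3 + 6 + 4 + 11)/7 = 4.0000
Deviations from mean: -3.0000, 1.0000, -6.0000, -1.0000, 2.0000, 0.0000, 7.0000
Σ(x_t−x̄)(x_{t+3}−x̄) = (3.0000) + (2.0000) + (0.0000) + (-7.0000) = -2.0000
Denominator Σ(x_t−x̄)² = 100.0000
r_3 = -2.0000 / 100.0000 = -0.020

-0.020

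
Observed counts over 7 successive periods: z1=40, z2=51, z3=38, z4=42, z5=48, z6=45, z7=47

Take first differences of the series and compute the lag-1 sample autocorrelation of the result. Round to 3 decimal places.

-0.546

First differences Δz: 11, -13, 4, 6, -3, 2
Mean of differences = 1.1667
Numerator Σ(Δz_t−Δz̄)(Δz_{t+1}−Δz̄) = -189.3611
Denominator Σ(Δz_t−Δz̄)² = 346.8333
r_1(Δz) = -189.3611 / 346.8333 = -0.546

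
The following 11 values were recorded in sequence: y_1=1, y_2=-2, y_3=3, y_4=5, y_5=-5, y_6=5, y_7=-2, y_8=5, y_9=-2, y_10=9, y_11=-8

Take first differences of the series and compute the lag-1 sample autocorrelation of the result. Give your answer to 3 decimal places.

-0.696

First differences Δy: -3, 5, 2, -10, 10, -7, 7, -7, 11, -17
Mean of differences = -0.9000
Numerator Σ(Δy_t−Δȳ)(Δy_{t+1}−Δȳ) = -547.9100
Denominator Σ(Δy_t−Δȳ)² = 786.9000
r_1(Δy) = -547.9100 / 786.9000 = -0.696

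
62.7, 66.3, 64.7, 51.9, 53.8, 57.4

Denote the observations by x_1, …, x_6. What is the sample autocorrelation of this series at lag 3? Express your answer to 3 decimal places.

-0.415

Mean x̄ = (62.7 + 66.3 + 64.7 + 51.9 + 53.8 + 57.4)/6 = 59.4667
Deviations from mean: 3.2333, 6.8333, 5.2333, -7.5667, -5.6667, -2.0667
Σ(x_t−x̄)(x_{t+3}−x̄) = (-24.4656) + (-38.7222) + (-10.8156) = -74.0033
Denominator Σ(x_t−x̄)² = 178.1733
r_3 = -74.0033 / 178.1733 = -0.415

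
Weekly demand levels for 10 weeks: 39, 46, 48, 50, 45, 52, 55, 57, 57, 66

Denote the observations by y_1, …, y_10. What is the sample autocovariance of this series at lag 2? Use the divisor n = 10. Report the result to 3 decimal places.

15.300

Mean ȳ = (39 + 46 + 48 + 50 + 45 + 52 + 55 + 57 + 57 + 66)/10 = 51.5000
Σ_{t=1}^{8}(y_t−ȳ)(y_{t+2}−ȳ) = 153.0000
γ_2 = 153.0000 / 10 = 15.300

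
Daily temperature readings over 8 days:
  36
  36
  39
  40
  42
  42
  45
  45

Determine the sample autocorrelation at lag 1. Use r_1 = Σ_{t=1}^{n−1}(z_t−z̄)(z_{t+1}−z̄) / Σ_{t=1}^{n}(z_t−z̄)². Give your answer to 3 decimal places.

0.639

Mean z̄ = (36 + 36 + 39 + 40 + 42 + 42 + 45 + 45)/8 = 40.6250
Numerator Σ_{t=1}^{7}(z_t−z̄)(z_{t+1}−z̄) = 56.1094
Denominator Σ(z_t−z̄)² = 87.8750
r_1 = 56.1094 / 87.8750 = 0.639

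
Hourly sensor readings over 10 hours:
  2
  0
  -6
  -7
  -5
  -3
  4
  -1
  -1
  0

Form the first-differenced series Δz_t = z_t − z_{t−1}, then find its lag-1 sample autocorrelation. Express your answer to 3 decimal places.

-0.010

First differences Δz: -2, -6, -1, 2, 2, 7, -5, 0, 1
Mean of differences = -0.2222
Numerator Σ(Δz_t−Δz̄)(Δz_{t+1}−Δz̄) = -1.2716
Denominator Σ(Δz_t−Δz̄)² = 123.5556
r_1(Δz) = -1.2716 / 123.5556 = -0.010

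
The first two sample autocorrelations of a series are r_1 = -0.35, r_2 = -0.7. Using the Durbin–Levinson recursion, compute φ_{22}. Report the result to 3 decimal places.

φ_{22} = (r_2 − r_1²) / (1 − r_1²)
r_1² = (-0.35)² = 0.1225
Numerator = -0.7 − 0.1225 = -0.8225; denominator = 1 − 0.1225 = 0.8775
φ_{22} = -0.8225 / 0.8775 = -0.937

-0.937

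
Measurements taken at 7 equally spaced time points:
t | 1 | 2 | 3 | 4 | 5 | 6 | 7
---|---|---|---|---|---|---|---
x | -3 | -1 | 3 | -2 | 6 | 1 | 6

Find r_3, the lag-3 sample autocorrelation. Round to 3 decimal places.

Mean x̄ = (-3 − 1 + 3 − 2 + 6 + 1 + 6)/7 = 1.4286
Deviations from mean: -4.4286, -2.4286, 1.5714, -3.4286, 4.5714, -0.4286, 4.5714
Numerator Σ_{t=1}^{4}(x_t−x̄)(x_{t+3}−x̄) = -12.2653
Denominator Σ(x_t−x̄)² = 81.7143
r_3 = -12.2653 / 81.7143 = -0.150

-0.150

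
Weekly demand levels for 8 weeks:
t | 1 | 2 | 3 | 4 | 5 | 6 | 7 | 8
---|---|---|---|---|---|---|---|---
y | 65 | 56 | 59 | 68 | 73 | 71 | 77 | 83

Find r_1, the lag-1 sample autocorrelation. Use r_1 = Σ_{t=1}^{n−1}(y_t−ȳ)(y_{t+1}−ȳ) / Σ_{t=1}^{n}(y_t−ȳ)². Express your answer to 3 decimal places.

Mean ȳ = (65 + 56 + 59 + 68 + 73 + 71 + 77 + 83)/8 = 69.0000
Deviations from mean: -4.0000, -13.0000, -10.0000, -1.0000, 4.0000, 2.0000, 8.0000, 14.0000
Σ(y_t−ȳ)(y_{t+1}−ȳ) = (52.0000) + (130.0000) + (10.0000) + (-4.0000) + (8.0000) + (16.0000) + (112.0000) = 324.0000
Denominator Σ(y_t−ȳ)² = 566.0000
r_1 = 324.0000 / 566.0000 = 0.572

0.572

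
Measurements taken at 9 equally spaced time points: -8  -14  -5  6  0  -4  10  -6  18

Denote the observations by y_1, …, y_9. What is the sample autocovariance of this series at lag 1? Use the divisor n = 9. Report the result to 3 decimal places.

-6.716

Mean ȳ = (-8 − 14 − 5 + 6 + 0 − 4 + 10 − 6 + 18)/9 = -0.3333
Σ_{t=1}^{8}(y_t−ȳ)(y_{t+1}−ȳ) = -60.4444
γ_1 = -60.4444 / 9 = -6.716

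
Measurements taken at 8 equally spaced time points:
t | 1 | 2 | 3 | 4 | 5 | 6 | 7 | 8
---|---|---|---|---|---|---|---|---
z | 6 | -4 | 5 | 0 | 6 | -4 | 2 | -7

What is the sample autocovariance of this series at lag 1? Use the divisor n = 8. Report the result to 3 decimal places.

Mean z̄ = (6 − 4 + 5 + 0 + 6 − 4 + 2 − 7)/8 = 0.5000
Σ_{t=1}^{7}(z_t−z̄)(z_{t+1}−z̄) = -92.7500
γ_1 = -92.7500 / 8 = -11.594

-11.594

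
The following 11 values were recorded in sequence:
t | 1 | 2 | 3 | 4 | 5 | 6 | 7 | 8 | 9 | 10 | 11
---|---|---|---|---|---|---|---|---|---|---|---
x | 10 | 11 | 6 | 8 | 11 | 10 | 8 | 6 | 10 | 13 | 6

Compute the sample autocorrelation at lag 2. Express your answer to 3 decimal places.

Mean x̄ = (10 + 11 + 6 + 8 + 11 + 10 + 8 + 6 + 10 + 13 + 6)/11 = 9.0000
Numerator Σ_{t=1}^{9}(x_t−x̄)(x_{t+2}−x̄) = -33.0000
Denominator Σ(x_t−x̄)² = 56.0000
r_2 = -33.0000 / 56.0000 = -0.589

-0.589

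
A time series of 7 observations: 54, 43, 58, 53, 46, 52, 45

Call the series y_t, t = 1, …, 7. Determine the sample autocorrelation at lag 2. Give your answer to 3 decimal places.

0.022

Mean ȳ = (54 + 43 + 58 + 53 + 46 + 52 + 45)/7 = 50.1429
Numerator Σ_{t=1}^{5}(y_t−ȳ)(y_{t+2}−ȳ) = 3.9592
Denominator Σ(y_t−ȳ)² = 182.8571
r_2 = 3.9592 / 182.8571 = 0.022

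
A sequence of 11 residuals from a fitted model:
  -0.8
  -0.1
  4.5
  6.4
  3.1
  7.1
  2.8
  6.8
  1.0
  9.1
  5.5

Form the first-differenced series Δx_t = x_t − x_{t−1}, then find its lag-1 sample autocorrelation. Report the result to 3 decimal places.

First differences Δx: 0.7, 4.6, 1.9, -3.3, 4.0, -4.3, 4.0, -5.8, 8.1, -3.6
Mean of differences = 0.6300
Numerator Σ(Δx_t−Δx̄)(Δx_{t+1}−Δx̄) = -147.4429
Denominator Σ(Δx_t−Δx̄)² = 194.8810
r_1(Δx) = -147.4429 / 194.8810 = -0.757

-0.757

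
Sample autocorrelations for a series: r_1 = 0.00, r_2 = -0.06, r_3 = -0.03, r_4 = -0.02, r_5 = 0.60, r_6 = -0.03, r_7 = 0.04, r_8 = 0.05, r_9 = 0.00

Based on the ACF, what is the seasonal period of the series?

The largest autocorrelation is r_5 = 0.60; the remaining lags stay at or below 0.05.
The dominant spike at lag 5 indicates a seasonal period of 5.

5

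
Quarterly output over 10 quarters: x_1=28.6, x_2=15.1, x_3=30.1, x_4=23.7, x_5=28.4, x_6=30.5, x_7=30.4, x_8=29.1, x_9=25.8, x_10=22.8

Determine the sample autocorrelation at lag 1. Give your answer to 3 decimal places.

-0.219

Mean x̄ = (28.6 + 15.1 + 30.1 + 23.7 + 28.4 + 30.5 + 30.4 + 29.1 + 25.8 + 22.8)/10 = 26.4500
Numerator Σ_{t=1}^{9}(x_t−x̄)(x_{t+1}−x̄) = -46.2175
Denominator Σ(x_t−x̄)² = 210.9050
r_1 = -46.2175 / 210.9050 = -0.219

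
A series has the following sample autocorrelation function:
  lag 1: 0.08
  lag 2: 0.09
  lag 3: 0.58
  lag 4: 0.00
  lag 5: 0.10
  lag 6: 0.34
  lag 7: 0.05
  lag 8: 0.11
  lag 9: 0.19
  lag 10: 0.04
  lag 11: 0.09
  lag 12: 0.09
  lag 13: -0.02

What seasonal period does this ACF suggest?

The largest autocorrelation is r_3 = 0.58, with weaker echoes at lags 6 (0.34) and 9 (0.19); the remaining lags stay at or below 0.11.
The dominant spike at lag 3 indicates a seasonal period of 3.

3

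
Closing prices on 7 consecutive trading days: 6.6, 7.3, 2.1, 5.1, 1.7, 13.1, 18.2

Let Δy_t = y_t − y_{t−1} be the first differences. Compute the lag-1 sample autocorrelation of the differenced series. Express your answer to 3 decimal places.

First differences Δy: 0.7, -5.2, 3.0, -3.4, 11.4, 5.1
Mean of differences = 1.9333
Numerator Σ(Δy_t−Δȳ)(Δy_{t+1}−Δȳ) = -25.0111
Denominator Σ(Δy_t−Δȳ)² = 181.6333
r_1(Δy) = -25.0111 / 181.6333 = -0.138

-0.138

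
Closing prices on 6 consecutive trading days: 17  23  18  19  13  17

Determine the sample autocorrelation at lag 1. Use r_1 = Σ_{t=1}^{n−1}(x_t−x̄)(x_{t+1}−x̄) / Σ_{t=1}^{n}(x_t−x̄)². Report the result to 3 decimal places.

-0.092

Mean x̄ = (17 + 23 + 18 + 19 + 13 + 17)/6 = 17.8333
Deviations from mean: -0.8333, 5.1667, 0.1667, 1.1667, -4.8333, -0.8333
Σ(x_t−x̄)(x_{t+1}−x̄) = (-4.3056) + (0.8611) + (0.1944) + (-5.6389) + (4.0278) = -4.8611
Denominator Σ(x_t−x̄)² = 52.8333
r_1 = -4.8611 / 52.8333 = -0.092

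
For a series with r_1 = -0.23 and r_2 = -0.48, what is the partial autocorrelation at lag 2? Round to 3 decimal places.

-0.563

φ_{22} = (r_2 − r_1²) / (1 − r_1²)
r_1² = (-0.23)² = 0.0529
Numerator = -0.48 − 0.0529 = -0.5329; denominator = 1 − 0.0529 = 0.9471
φ_{22} = -0.5329 / 0.9471 = -0.563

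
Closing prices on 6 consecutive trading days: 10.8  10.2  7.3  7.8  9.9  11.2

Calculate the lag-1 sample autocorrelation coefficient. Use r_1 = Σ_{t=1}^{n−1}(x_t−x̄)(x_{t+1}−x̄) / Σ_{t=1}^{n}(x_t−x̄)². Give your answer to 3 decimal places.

Mean x̄ = (10.8 + 10.2 + 7.3 + 7.8 + 9.9 + 11.2)/6 = 9.5333
Deviations from mean: 1.2667, 0.6667, -2.2333, -1.7333, 0.3667, 1.6667
Σ(x_t−x̄)(x_{t+1}−x̄) = (0.8444) + (-1.4889) + (3.8711) + (-0.6356) + (0.6111) = 3.2022
Denominator Σ(x_t−x̄)² = 12.9533
r_1 = 3.2022 / 12.9533 = 0.247

0.247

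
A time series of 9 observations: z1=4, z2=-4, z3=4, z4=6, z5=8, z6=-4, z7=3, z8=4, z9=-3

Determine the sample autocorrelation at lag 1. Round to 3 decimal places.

-0.259

Mean z̄ = (4 − 4 + 4 + 6 + 8 − 4 + 3 + 4 − 3)/9 = 2.0000
Numerator Σ_{t=1}^{8}(z_t−z̄)(z_{t+1}−z̄) = -42.0000
Denominator Σ(z_t−z̄)² = 162.0000
r_1 = -42.0000 / 162.0000 = -0.259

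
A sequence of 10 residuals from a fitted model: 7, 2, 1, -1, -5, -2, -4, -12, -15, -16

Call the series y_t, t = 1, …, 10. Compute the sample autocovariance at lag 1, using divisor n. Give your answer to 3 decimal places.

Mean ȳ = (7 + 2 + 1 − 1 − 5 − 2 − 4 − 12 − 15 − 16)/10 = -4.5000
Σ_{t=1}^{9}(y_t−ȳ)(y_{t+1}−ȳ) = 323.7500
γ_1 = 323.7500 / 10 = 32.375

32.375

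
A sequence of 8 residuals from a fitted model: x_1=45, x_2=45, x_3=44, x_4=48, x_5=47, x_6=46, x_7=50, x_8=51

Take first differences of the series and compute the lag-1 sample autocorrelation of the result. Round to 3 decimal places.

-0.390

First differences Δx: 0, -1, 4, -1, -1, 4, 1
Mean of differences = 0.8571
Numerator Σ(Δx_t−Δx̄)(Δx_{t+1}−Δx̄) = -12.0204
Denominator Σ(Δx_t−Δx̄)² = 30.8571
r_1(Δx) = -12.0204 / 30.8571 = -0.390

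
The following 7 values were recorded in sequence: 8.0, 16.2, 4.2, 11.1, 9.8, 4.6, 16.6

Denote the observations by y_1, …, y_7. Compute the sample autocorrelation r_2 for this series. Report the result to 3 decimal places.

Mean ȳ = (8.0 + 16.2 + 4.2 + 11.1 + 9.8 + 4.6 + 16.6)/7 = 10.0714
Σ(y_t−ȳ)(y_{t+2}−ȳ) = (12.1622) + (6.3037) + (1.5937) + (-5.6278) + (-1.7720) = 12.6598
Denominator Σ(y_t−ȳ)² = 150.0143
r_2 = 12.6598 / 150.0143 = 0.084

0.084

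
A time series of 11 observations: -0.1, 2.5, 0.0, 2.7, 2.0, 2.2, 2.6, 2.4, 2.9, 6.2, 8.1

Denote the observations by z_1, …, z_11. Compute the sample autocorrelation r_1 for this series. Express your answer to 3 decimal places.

Mean z̄ = (-0.1 + 2.5 + 0.0 + 2.7 + 2.0 + 2.2 + 2.6 + 2.4 + 2.9 + 6.2 + 8.1)/11 = 2.8636
Numerator Σ_{t=1}^{10}(z_t−z̄)(z_{t+1}−z̄) = 21.1741
Denominator Σ(z_t−z̄)² = 57.1655
r_1 = 21.1741 / 57.1655 = 0.370

0.370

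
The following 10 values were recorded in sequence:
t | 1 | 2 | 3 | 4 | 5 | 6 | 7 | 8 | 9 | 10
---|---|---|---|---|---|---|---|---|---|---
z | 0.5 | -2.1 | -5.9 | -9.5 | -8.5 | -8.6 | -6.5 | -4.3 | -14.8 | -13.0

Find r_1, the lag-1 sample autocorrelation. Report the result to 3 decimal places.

Mean z̄ = (0.5 − 2.1 − 5.9 − 9.5 − 8.5 − 8.6 − 6.5 − 4.3 − 14.8 − 13.0)/10 = -7.2700
Numerator Σ_{t=1}^{9}(z_t−z̄)(z_{t+1}−z̄) = 70.6231
Denominator Σ(z_t−z̄)² = 196.1810
r_1 = 70.6231 / 196.1810 = 0.360

0.360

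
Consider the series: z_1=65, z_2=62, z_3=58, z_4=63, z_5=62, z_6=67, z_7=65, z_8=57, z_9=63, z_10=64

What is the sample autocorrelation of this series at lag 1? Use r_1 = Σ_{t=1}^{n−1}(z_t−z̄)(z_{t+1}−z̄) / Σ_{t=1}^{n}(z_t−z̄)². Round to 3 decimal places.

-0.092

Mean z̄ = (65 + 62 + 58 + 63 + 62 + 67 + 65 + 57 + 63 + 64)/10 = 62.6000
Numerator Σ_{t=1}^{9}(z_t−z̄)(z_{t+1}−z̄) = -7.9600
Denominator Σ(z_t−z̄)² = 86.4000
r_1 = -7.9600 / 86.4000 = -0.092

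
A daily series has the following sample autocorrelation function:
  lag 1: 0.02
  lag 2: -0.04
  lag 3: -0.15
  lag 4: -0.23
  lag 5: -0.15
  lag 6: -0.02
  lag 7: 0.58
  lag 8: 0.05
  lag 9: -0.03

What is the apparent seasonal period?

The largest autocorrelation is r_7 = 0.58; the remaining lags stay at or below 0.05.
The dominant spike at lag 7 indicates a seasonal period of 7.

7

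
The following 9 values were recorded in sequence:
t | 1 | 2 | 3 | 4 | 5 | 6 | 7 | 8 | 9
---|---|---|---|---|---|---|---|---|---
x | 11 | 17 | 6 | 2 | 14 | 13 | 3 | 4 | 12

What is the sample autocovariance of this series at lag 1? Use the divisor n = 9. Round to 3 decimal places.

-1.174

Mean x̄ = (11 + 17 + 6 + 2 + 14 + 13 + 3 + 4 + 12)/9 = 9.1111
Σ_{t=1}^{8}(x_t−x̄)(x_{t+1}−x̄) = -10.5679
γ_1 = -10.5679 / 9 = -1.174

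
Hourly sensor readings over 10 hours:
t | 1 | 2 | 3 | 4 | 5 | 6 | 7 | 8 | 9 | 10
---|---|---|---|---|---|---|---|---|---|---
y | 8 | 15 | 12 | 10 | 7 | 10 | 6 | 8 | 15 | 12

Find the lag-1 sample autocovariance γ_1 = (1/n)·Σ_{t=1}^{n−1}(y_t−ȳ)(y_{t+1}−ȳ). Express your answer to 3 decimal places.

Mean ȳ = (8 + 15 + 12 + 10 + 7 + 10 + 6 + 8 + 15 + 12)/10 = 10.3000
Σ_{t=1}^{9}(y_t−ȳ)(y_{t+1}−ȳ) = 7.0100
γ_1 = 7.0100 / 10 = 0.701

0.701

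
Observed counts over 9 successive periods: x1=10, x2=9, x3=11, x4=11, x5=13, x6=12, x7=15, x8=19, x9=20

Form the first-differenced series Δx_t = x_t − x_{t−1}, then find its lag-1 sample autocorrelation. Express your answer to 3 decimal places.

-0.215

First differences Δx: -1, 2, 0, 2, -1, 3, 4, 1
Mean of differences = 1.2500
Numerator Σ(Δx_t−Δx̄)(Δx_{t+1}−Δx̄) = -5.0625
Denominator Σ(Δx_t−Δx̄)² = 23.5000
r_1(Δx) = -5.0625 / 23.5000 = -0.215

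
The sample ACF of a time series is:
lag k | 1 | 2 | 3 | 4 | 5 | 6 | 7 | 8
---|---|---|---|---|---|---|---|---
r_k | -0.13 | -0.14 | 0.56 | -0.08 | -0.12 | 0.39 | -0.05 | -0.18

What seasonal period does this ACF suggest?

3

The largest autocorrelation is r_3 = 0.56, with a weaker echo at lag 6 (0.39); the remaining lags stay at or below -0.05.
The dominant spike at lag 3 indicates a seasonal period of 3.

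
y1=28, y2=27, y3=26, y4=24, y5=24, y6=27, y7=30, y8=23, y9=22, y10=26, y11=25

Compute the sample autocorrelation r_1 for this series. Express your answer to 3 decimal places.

0.111

Mean ȳ = (28 + 27 + 26 + 24 + 24 + 27 + 30 + 23 + 22 + 26 + 25)/11 = 25.6364
Numerator Σ_{t=1}^{10}(y_t−ȳ)(y_{t+1}−ȳ) = 6.0496
Denominator Σ(y_t−ȳ)² = 54.5455
r_1 = 6.0496 / 54.5455 = 0.111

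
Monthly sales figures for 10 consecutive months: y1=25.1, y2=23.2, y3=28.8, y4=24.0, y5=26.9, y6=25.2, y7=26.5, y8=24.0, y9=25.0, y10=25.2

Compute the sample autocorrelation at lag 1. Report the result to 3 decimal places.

Mean ȳ = (25.1 + 23.2 + 28.8 + 24.0 + 26.9 + 25.2 + 26.5 + 24.0 + 25.0 + 25.2)/10 = 25.3900
Numerator Σ_{t=1}^{9}(y_t−ȳ)(y_{t+1}−ȳ) = -15.0961
Denominator Σ(y_t−ȳ)² = 24.1090
r_1 = -15.0961 / 24.1090 = -0.626

-0.626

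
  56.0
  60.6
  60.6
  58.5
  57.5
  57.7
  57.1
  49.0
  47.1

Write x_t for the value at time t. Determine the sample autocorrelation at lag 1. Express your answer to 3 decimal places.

Mean x̄ = (56.0 + 60.6 + 60.6 + 58.5 + 57.5 + 57.7 + 57.1 + 49.0 + 47.1)/9 = 56.0111
Numerator Σ_{t=1}^{8}(x_t−x̄)(x_{t+1}−x̄) = 95.3299
Denominator Σ(x_t−x̄)² = 183.1289
r_1 = 95.3299 / 183.1289 = 0.521

0.521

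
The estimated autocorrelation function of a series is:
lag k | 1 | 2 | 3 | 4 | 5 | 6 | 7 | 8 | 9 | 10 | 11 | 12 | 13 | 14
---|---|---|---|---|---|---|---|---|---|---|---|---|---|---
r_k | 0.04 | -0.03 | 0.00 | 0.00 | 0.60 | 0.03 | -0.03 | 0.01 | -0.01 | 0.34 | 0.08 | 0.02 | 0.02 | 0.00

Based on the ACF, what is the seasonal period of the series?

5

The largest autocorrelation is r_5 = 0.60, with a weaker echo at lag 10 (0.34); the remaining lags stay at or below 0.08.
The dominant spike at lag 5 indicates a seasonal period of 5.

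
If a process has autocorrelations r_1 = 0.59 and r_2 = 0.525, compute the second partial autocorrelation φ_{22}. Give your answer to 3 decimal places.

φ_{22} = (r_2 − r_1²) / (1 − r_1²)
r_1² = (0.59)² = 0.3481
Numerator = 0.525 − 0.3481 = 0.1769; denominator = 1 − 0.3481 = 0.6519
φ_{22} = 0.1769 / 0.6519 = 0.271

0.271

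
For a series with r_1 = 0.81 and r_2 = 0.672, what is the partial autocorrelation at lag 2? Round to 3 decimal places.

0.046

φ_{22} = (r_2 − r_1²) / (1 − r_1²)
r_1² = (0.81)² = 0.6561
Numerator = 0.672 − 0.6561 = 0.0159; denominator = 1 − 0.6561 = 0.3439
φ_{22} = 0.0159 / 0.3439 = 0.046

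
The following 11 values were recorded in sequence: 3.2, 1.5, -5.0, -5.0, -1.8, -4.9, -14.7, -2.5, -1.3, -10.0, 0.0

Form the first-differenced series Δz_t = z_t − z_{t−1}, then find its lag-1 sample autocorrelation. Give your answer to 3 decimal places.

-0.359

First differences Δz: -1.7, -6.5, 0.0, 3.2, -3.1, -9.8, 12.2, 1.2, -8.7, 10.0
Mean of differences = -0.3200
Numerator Σ(Δz_t−Δz̄)(Δz_{t+1}−Δz̄) = -174.6324
Denominator Σ(Δz_t−Δz̄)² = 485.9760
r_1(Δz) = -174.6324 / 485.9760 = -0.359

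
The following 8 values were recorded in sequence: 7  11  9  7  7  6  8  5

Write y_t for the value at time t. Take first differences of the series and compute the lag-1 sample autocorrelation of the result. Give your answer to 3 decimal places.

-0.346

First differences Δy: 4, -2, -2, 0, -1, 2, -3
Mean of differences = -0.2857
Numerator Σ(Δy_t−Δȳ)(Δy_{t+1}−Δȳ) = -12.9388
Denominator Σ(Δy_t−Δȳ)² = 37.4286
r_1(Δy) = -12.9388 / 37.4286 = -0.346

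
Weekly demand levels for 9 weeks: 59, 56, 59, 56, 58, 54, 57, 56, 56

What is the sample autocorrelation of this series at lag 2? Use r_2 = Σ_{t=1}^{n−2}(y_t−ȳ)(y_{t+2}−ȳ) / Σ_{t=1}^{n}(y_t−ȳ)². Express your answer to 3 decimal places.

0.588

Mean ȳ = (59 + 56 + 59 + 56 + 58 + 54 + 57 + 56 + 56)/9 = 56.7778
Σ(y_t−ȳ)(y_{t+2}−ȳ) = (4.9383) + (0.6049) + (2.7160) + (2.1605) + (0.2716) + (2.1605) + (-0.1728) = 12.6790
Denominator Σ(y_t−ȳ)² = 21.5556
r_2 = 12.6790 / 21.5556 = 0.588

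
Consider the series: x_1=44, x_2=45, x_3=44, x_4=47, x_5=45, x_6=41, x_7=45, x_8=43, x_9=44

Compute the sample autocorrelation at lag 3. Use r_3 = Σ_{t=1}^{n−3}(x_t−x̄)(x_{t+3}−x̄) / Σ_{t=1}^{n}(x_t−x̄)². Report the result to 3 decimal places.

Mean x̄ = (44 + 45 + 44 + 47 + 45 + 41 + 45 + 43 + 44)/9 = 44.2222
Σ(x_t−x̄)(x_{t+3}−x̄) = (-0.6173) + (0.6049) + (0.7160) + (2.1605) + (-0.9506) + (0.7160) = 2.6296
Denominator Σ(x_t−x̄)² = 21.5556
r_3 = 2.6296 / 21.5556 = 0.122

0.122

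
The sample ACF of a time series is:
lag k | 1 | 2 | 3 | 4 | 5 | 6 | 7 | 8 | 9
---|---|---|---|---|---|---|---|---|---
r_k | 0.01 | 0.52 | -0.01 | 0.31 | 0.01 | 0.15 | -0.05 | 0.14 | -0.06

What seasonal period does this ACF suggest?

2

The largest autocorrelation is r_2 = 0.52, with weaker echoes at lags 4 (0.31) and 6 (0.15); the remaining lags stay at or below 0.14.
The dominant spike at lag 2 indicates a seasonal period of 2.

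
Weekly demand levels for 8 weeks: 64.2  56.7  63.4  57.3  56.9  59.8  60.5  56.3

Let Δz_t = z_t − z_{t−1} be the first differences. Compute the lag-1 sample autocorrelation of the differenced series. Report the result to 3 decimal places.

-0.562

First differences Δz: -7.5, 6.7, -6.1, -0.4, 2.9, 0.7, -4.2
Mean of differences = -1.1286
Numerator Σ(Δz_t−Δz̄)(Δz_{t+1}−Δz̄) = -87.7351
Denominator Σ(Δz_t−Δz̄)² = 156.1343
r_1(Δz) = -87.7351 / 156.1343 = -0.562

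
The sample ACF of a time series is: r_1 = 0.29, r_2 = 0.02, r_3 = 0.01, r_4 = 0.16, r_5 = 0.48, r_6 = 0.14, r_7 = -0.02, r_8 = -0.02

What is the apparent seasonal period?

The largest autocorrelation is r_5 = 0.48; the remaining lags stay at or below 0.29. The elevated value at lag 1 (0.29), dropping to 0.02 at lag 2, reflects decaying short-term dependence rather than seasonality.
The dominant spike at lag 5 indicates a seasonal period of 5.

5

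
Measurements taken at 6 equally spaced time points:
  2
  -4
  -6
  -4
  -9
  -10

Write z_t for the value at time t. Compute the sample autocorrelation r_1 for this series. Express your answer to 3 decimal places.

0.221

Mean z̄ = (2 − 4 − 6 − 4 − 9 − 10)/6 = -5.1667
Deviations from mean: 7.1667, 1.1667, -0.8333, 1.1667, -3.8333, -4.8333
Numerator Σ_{t=1}^{5}(z_t−z̄)(z_{t+1}−z̄) = 20.4722
Denominator Σ(z_t−z̄)² = 92.8333
r_1 = 20.4722 / 92.8333 = 0.221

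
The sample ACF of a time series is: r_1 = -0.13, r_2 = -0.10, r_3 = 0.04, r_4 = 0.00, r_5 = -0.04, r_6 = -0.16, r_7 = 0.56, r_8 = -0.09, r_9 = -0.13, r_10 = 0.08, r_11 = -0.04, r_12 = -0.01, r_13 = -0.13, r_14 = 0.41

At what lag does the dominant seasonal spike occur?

7

The largest autocorrelation is r_7 = 0.56, with a weaker echo at lag 14 (0.41); the remaining lags stay at or below 0.08.
The dominant spike at lag 7 indicates a seasonal period of 7.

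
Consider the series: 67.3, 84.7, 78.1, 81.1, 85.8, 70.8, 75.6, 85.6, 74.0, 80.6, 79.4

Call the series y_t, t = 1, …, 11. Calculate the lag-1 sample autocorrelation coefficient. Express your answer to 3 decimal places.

-0.401

Mean ȳ = (67.3 + 84.7 + 78.1 + 81.1 + 85.8 + 70.8 + 75.6 + 85.6 + 74.0 + 80.6 + 79.4)/11 = 78.4545
Numerator Σ_{t=1}^{10}(y_t−ȳ)(y_{t+1}−ȳ) = -147.5166
Denominator Σ(y_t−ȳ)² = 367.6473
r_1 = -147.5166 / 367.6473 = -0.401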